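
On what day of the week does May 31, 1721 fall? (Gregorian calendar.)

Doomsday rule: the anchor day for the 1700s is Sunday. For year 21: 21÷12 = 1 r 9, and 9÷4 = 2, so 1+9+2 = 12.
Sunday + 12 ≡ Friday — that's 1721's doomsday.
In May the doomsday date is May 9.
May 31 is 22 days after May 9; 22 mod 7 = 1, so Friday + 1 = Saturday.

Saturday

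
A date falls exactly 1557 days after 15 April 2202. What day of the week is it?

Sunday

Apr 15, 2202 is a Thursday.
1557 mod 7 = 3, so 1557 days after a Thursday is Thursday + 3 = Sunday.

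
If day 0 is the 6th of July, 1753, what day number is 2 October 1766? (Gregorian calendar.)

Jul 6, 1753 → Jul 6, 1754: 365 days.
Jul 6, 1754 → Jul 6, 1755: 365 days.
Jul 6, 1755 → Jul 6, 1756: 366 days (Feb 29, 1756 is in that span).
Jul 6, 1756 → Jul 6, 1757: 365 days.
Jul 6, 1757 → Jul 6, 1758: 365 days.
Jul 6, 1758 → Jul 6, 1759: 365 days.
Jul 6, 1759 → Jul 6, 1760: 366 days (Feb 29, 1760 is in that span).
Jul 6, 1760 → Jul 6, 1761: 365 days.
Jul 6, 1761 → Jul 6, 1762: 365 days.
Jul 6, 1762 → Jul 6, 1763: 365 days.
Jul 6, 1763 → Jul 6, 1764: 366 days (Feb 29, 1764 is in that span).
Jul 6, 1764 → Jul 6, 1765: 365 days.
Jul 6, 1765 → Jul 6, 1766: 365 days.
Jul 6, 1766 → Aug 6, 1766: 31 days (July has 31).
Aug 6, 1766 → Sep 6, 1766: 31 days (August has 31).
Sep 6, 1766 → Oct 2, 1766: 26 days.
Total: 4836 days.

4836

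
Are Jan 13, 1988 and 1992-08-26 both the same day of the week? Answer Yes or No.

From Jan 13, 1988 to Aug 26, 1992 is 1687 days.
1687 mod 7 = 0, so they are the same weekday.
(Jan 13, 1988 is a Wednesday; Aug 26, 1992 is a Wednesday.)

Yes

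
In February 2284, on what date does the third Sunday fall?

February 17, 2284

February 1, 2284 is a Friday.
The first Sunday is therefore February 3 (2 days later).
The third Sunday is 3 + 2×7 = February 17.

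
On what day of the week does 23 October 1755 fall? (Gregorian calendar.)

Doomsday rule: the anchor day for the 1700s is Sunday. For year 55: 55÷12 = 4 r 7, and 7÷4 = 1, so 4+7+1 = 12.
Sunday + 12 ≡ Friday — that's 1755's doomsday.
In October the doomsday date is Oct 10.
Oct 23 is 13 days after Oct 10; 13 mod 7 = 6, so Friday + 6 = Thursday.

Thursday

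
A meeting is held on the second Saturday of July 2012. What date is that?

July 1, 2012 is a Sunday.
The first Saturday is therefore July 7 (6 days later).
The second Saturday is 7 + 1×7 = July 14.

July 14, 2012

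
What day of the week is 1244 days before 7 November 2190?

Tuesday

First find the weekday of Nov 7, 2190. Doomsday rule: the anchor day for the 2100s is Sunday. For year 90: 90÷12 = 7 r 6, and 6÷4 = 1, so 7+6+1 = 14.
Sunday + 14 ≡ Sunday — that's 2190's doomsday.
In November the doomsday date is Nov 7.
Nov 7 is the doomsday itself: Sunday.
1244 mod 7 = 5, so 1244 days before a Sunday is Sunday − 5 = Tuesday.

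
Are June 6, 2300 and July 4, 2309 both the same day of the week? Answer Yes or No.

From Jun 6, 2300 to Jul 4, 2309 is 3315 days.
3315 mod 7 = 4, so they are different weekdays.
(Jun 6, 2300 is a Wednesday; Jul 4, 2309 is a Sunday.)

No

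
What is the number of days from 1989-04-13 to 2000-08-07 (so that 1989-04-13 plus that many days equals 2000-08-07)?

4134

Apr 13, 1989 → Apr 13, 1990: 365 days.
Apr 13, 1990 → Apr 13, 1991: 365 days.
Apr 13, 1991 → Apr 13, 1992: 366 days (Feb 29, 1992 is in that span).
Apr 13, 1992 → Apr 13, 1993: 365 days.
Apr 13, 1993 → Apr 13, 1994: 365 days.
Apr 13, 1994 → Apr 13, 1995: 365 days.
Apr 13, 1995 → Apr 13, 1996: 366 days (Feb 29, 1996 is in that span).
Apr 13, 1996 → Apr 13, 1997: 365 days.
Apr 13, 1997 → Apr 13, 1998: 365 days.
Apr 13, 1998 → Apr 13, 1999: 365 days.
Apr 13, 1999 → Apr 13, 2000: 366 days (Feb 29, 2000 is in that span).
Apr 13, 2000 → May 13, 2000: 30 days (April has 30).
May 13, 2000 → Jun 13, 2000: 31 days (May has 31).
Jun 13, 2000 → Jul 13, 2000: 30 days (June has 30).
Jul 13, 2000 → Aug 7, 2000: 25 days.
Total: 4134 days.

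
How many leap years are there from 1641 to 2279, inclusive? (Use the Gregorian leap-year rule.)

154

Multiples of 4 in [1641,2279]: 159.
Of those, multiples of 100: 6 (not leap unless ÷400).
Multiples of 400: 1.
Leap years = 159 − 6 + 1 = 154.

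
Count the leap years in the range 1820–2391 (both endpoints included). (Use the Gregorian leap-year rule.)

Multiples of 4 in [1820,2391]: 143.
Of those, multiples of 100: 5 (not leap unless ÷400).
Multiples of 400: 1.
Leap years = 143 − 5 + 1 = 139.

139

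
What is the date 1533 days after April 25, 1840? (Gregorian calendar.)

+365 (one year) → Apr 25, 1841 (1168 left).
+365 (one year) → Apr 25, 1842 (803 left).
+365 (one year) → Apr 25, 1843 (438 left).
+366 (one year; includes Feb 29, 1844) → Apr 25, 1844 (72 left).
Apr has 30 days: +6 → May 1, 1844 (66 left).
May has 31 days: +31 → Jun 1, 1844 (35 left).
Jun has 30 days: +30 → Jul 1, 1844 (5 left).
+5 → Jul 6, 1844.

July 6, 1844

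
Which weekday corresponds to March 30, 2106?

Tuesday

Doomsday rule: the anchor day for the 2100s is Sunday. For year 06: 6÷12 = 0 r 6, and 6÷4 = 1, so 0+6+1 = 7.
Sunday + 7 ≡ Sunday — that's 2106's doomsday.
In March the doomsday date is Mar 14.
Mar 30 is 16 days after Mar 14; 16 mod 7 = 2, so Sunday + 2 = Tuesday.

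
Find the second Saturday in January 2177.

January 11, 2177

January 1, 2177 is a Wednesday.
The first Saturday is therefore January 4 (3 days later).
The second Saturday is 4 + 1×7 = January 11.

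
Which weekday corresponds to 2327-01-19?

Wednesday

Doomsday rule: the anchor day for the 2300s is Wednesday. For year 27: 27÷12 = 2 r 3, and 3÷4 = 0, so 2+3+0 = 5.
Wednesday + 5 ≡ Monday — that's 2327's doomsday.
In January the doomsday date is Jan 3 (2327 is not a leap year).
Jan 19 is 16 days after Jan 3; 16 mod 7 = 2, so Monday + 2 = Wednesday.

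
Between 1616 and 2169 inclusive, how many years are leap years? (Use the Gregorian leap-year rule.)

Multiples of 4 in [1616,2169]: 139.
Of those, multiples of 100: 5 (not leap unless ÷400).
Multiples of 400: 1.
Leap years = 139 − 5 + 1 = 135.

135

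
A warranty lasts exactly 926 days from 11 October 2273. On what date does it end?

April 24, 2276

+365 (one year) → Oct 11, 2274 (561 left).
+365 (one year) → Oct 11, 2275 (196 left).
Oct has 31 days: +21 → Nov 1, 2275 (175 left).
Nov has 30 days: +30 → Dec 1, 2275 (145 left).
Dec has 31 days: +31 → Jan 1, 2276 (114 left).
Jan has 31 days: +31 → Feb 1, 2276 (83 left).
Feb has 29 days: +29 → Mar 1, 2276 (54 left).
Mar has 31 days: +31 → Apr 1, 2276 (23 left).
+23 → Apr 24, 2276.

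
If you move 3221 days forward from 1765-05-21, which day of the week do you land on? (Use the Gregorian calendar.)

Wednesday

May 21, 1765 is a Tuesday.
3221 mod 7 = 1, so 3221 days after a Tuesday is Tuesday + 1 = Wednesday.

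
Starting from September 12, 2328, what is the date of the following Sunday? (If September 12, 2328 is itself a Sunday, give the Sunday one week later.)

Sep 12, 2328 is a Wednesday.
From Wednesday to the next Sunday is 4 days.
Sep 12, 2328 + 4 = Sep 16, 2328.

September 16, 2328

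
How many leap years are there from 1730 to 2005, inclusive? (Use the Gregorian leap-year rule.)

Multiples of 4 in [1730,2005]: 69.
Of those, multiples of 100: 3 (not leap unless ÷400).
Multiples of 400: 1.
Leap years = 69 − 3 + 1 = 67.

67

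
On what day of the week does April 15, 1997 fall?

Doomsday rule: the anchor day for the 1900s is Wednesday. For year 97: 97÷12 = 8 r 1, and 1÷4 = 0, so 8+1+0 = 9.
Wednesday + 9 ≡ Friday — that's 1997's doomsday.
In April the doomsday date is Apr 4.
Apr 15 is 11 days after Apr 4; 11 mod 7 = 4, so Friday + 4 = Tuesday.

Tuesday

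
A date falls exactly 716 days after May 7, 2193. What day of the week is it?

May 7, 2193 is a Tuesday.
716 mod 7 = 2, so 716 days after a Tuesday is Tuesday + 2 = Thursday.

Thursday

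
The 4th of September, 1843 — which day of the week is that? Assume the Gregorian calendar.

Doomsday rule: the anchor day for the 1800s is Friday. For year 43: 43÷12 = 3 r 7, and 7÷4 = 1, so 3+7+1 = 11.
Friday + 11 ≡ Tuesday — that's 1843's doomsday.
In September the doomsday date is Sep 5.
Sep 4 is 1 day before Sep 5; 1 mod 7 = 1, so Tuesday − 1 = Monday.

Monday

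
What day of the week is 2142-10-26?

Friday

Doomsday rule: the anchor day for the 2100s is Sunday. For year 42: 42÷12 = 3 r 6, and 6÷4 = 1, so 3+6+1 = 10.
Sunday + 10 ≡ Wednesday — that's 2142's doomsday.
In October the doomsday date is Oct 10.
Oct 26 is 16 days after Oct 10; 16 mod 7 = 2, so Wednesday + 2 = Friday.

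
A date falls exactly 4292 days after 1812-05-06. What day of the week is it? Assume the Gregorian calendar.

May 6, 1812 is a Wednesday.
4292 mod 7 = 1, so 4292 days after a Wednesday is Wednesday + 1 = Thursday.

Thursday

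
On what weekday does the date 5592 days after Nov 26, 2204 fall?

Nov 26, 2204 is a Monday.
5592 mod 7 = 6, so 5592 days after a Monday is Monday + 6 = Sunday.

Sunday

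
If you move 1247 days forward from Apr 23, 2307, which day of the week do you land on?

Apr 23, 2307 is a Tuesday.
1247 mod 7 = 1, so 1247 days after a Tuesday is Tuesday + 1 = Wednesday.

Wednesday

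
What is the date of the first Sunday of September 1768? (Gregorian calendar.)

September 4, 1768

September 1, 1768 is a Thursday.
The first Sunday is therefore September 4 (3 days later).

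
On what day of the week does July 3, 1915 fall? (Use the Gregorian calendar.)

January 1, 1915 is a Friday.
Jan 1, 1915 → Feb 1, 1915: 31 days (January has 31).
Feb 1, 1915 → Mar 1, 1915: 28 days (February has 28).
Mar 1, 1915 → Apr 1, 1915: 31 days (March has 31).
Apr 1, 1915 → May 1, 1915: 30 days (April has 30).
May 1, 1915 → Jun 1, 1915: 31 days (May has 31).
Jun 1, 1915 → Jul 1, 1915: 30 days (June has 30).
Jul 1, 1915 → Jul 3, 1915: 2 days.
Total: 183 days.
183 mod 7 = 1, so Friday + 1 = Saturday.

Saturday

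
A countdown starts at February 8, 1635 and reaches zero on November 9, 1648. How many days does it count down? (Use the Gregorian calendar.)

5023

Feb 8, 1635 → Feb 8, 1636: 365 days.
Feb 8, 1636 → Feb 8, 1637: 366 days (Feb 29, 1636 is in that span).
Feb 8, 1637 → Feb 8, 1638: 365 days.
Feb 8, 1638 → Feb 8, 1639: 365 days.
Feb 8, 1639 → Feb 8, 1640: 365 days.
Feb 8, 1640 → Feb 8, 1641: 366 days (Feb 29, 1640 is in that span).
Feb 8, 1641 → Feb 8, 1642: 365 days.
Feb 8, 1642 → Feb 8, 1643: 365 days.
Feb 8, 1643 → Feb 8, 1644: 365 days.
Feb 8, 1644 → Feb 8, 1645: 366 days (Feb 29, 1644 is in that span).
Feb 8, 1645 → Feb 8, 1646: 365 days.
Feb 8, 1646 → Feb 8, 1647: 365 days.
Feb 8, 1647 → Feb 8, 1648: 365 days.
Feb 8, 1648 → Mar 8, 1648: 29 days (February has 29).
Mar 8, 1648 → Apr 8, 1648: 31 days (March has 31).
Apr 8, 1648 → May 8, 1648: 30 days (April has 30).
May 8, 1648 → Jun 8, 1648: 31 days (May has 31).
Jun 8, 1648 → Jul 8, 1648: 30 days (June has 30).
Jul 8, 1648 → Aug 8, 1648: 31 days (July has 31).
Aug 8, 1648 → Sep 8, 1648: 31 days (August has 31).
Sep 8, 1648 → Oct 8, 1648: 30 days (September has 30).
Oct 8, 1648 → Nov 8, 1648: 31 days (October has 31).
Nov 8, 1648 → Nov 9, 1648: 1 days.
Total: 5023 days.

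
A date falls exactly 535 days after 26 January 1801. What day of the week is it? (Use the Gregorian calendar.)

Jan 26, 1801 is a Monday.
535 mod 7 = 3, so 535 days after a Monday is Monday + 3 = Thursday.

Thursday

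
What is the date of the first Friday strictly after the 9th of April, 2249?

Apr 9, 2249 is a Monday.
From Monday to the next Friday is 4 days.
Apr 9, 2249 + 4 = Apr 13, 2249.

April 13, 2249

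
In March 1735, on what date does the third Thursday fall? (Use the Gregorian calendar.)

March 17, 1735

March 1, 1735 is a Tuesday.
The first Thursday is therefore March 3 (2 days later).
The third Thursday is 3 + 2×7 = March 17.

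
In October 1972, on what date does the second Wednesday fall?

October 1, 1972 is a Sunday.
The first Wednesday is therefore October 4 (3 days later).
The second Wednesday is 4 + 1×7 = October 11.

October 11, 1972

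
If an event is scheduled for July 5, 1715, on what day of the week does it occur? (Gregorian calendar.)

Doomsday rule: the anchor day for the 1700s is Sunday. For year 15: 15÷12 = 1 r 3, and 3÷4 = 0, so 1+3+0 = 4.
Sunday + 4 ≡ Thursday — that's 1715's doomsday.
In July the doomsday date is Jul 11.
Jul 5 is 6 days before Jul 11; 6 mod 7 = 6, so Thursday − 6 = Friday.

Friday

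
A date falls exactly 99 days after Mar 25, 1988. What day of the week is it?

First find the weekday of Mar 25, 1988. Doomsday rule: the anchor day for the 1900s is Wednesday. For year 88: 88÷12 = 7 r 4, and 4÷4 = 1, so 7+4+1 = 12.
Wednesday + 12 ≡ Monday — that's 1988's doomsday.
In March the doomsday date is Mar 14.
Mar 25 is 11 days after Mar 14; 11 mod 7 = 4, so Monday + 4 = Friday.
99 mod 7 = 1, so 99 days after a Friday is Friday + 1 = Saturday.

Saturday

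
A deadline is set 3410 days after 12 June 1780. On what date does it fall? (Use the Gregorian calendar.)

+365 (one year) → Jun 12, 1781 (3045 left).
+365 (one year) → Jun 12, 1782 (2680 left).
+365 (one year) → Jun 12, 1783 (2315 left).
+366 (one year; includes Feb 29, 1784) → Jun 12, 1784 (1949 left).
+365 (one year) → Jun 12, 1785 (1584 left).
+365 (one year) → Jun 12, 1786 (1219 left).
+365 (one year) → Jun 12, 1787 (854 left).
+366 (one year; includes Feb 29, 1788) → Jun 12, 1788 (488 left).
+365 (one year) → Jun 12, 1789 (123 left).
Jun has 30 days: +19 → Jul 1, 1789 (104 left).
Jul has 31 days: +31 → Aug 1, 1789 (73 left).
Aug has 31 days: +31 → Sep 1, 1789 (42 left).
Sep has 30 days: +30 → Oct 1, 1789 (12 left).
+12 → Oct 13, 1789.

October 13, 1789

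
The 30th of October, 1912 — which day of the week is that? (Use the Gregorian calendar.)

January 1, 1912 is a Monday.
Jan 1, 1912 → Feb 1, 1912: 31 days (January has 31).
Feb 1, 1912 → Mar 1, 1912: 29 days (February has 29).
Mar 1, 1912 → Apr 1, 1912: 31 days (March has 31).
Apr 1, 1912 → May 1, 1912: 30 days (April has 30).
May 1, 1912 → Jun 1, 1912: 31 days (May has 31).
Jun 1, 1912 → Jul 1, 1912: 30 days (June has 30).
Jul 1, 1912 → Aug 1, 1912: 31 days (July has 31).
Aug 1, 1912 → Sep 1, 1912: 31 days (August has 31).
Sep 1, 1912 → Oct 1, 1912: 30 days (September has 30).
Oct 1, 1912 → Oct 30, 1912: 29 days.
Total: 303 days.
303 mod 7 = 2, so Monday + 2 = Wednesday.

Wednesday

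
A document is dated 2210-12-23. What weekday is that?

Doomsday rule: the anchor day for the 2200s is Friday. For year 10: 10÷12 = 0 r 10, and 10÷4 = 2, so 0+10+2 = 12.
Friday + 12 ≡ Wednesday — that's 2210's doomsday.
In December the doomsday date is Dec 12.
Dec 23 is 11 days after Dec 12; 11 mod 7 = 4, so Wednesday + 4 = Sunday.

Sunday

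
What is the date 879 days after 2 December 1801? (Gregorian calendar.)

+365 (one year) → Dec 2, 1802 (514 left).
+365 (one year) → Dec 2, 1803 (149 left).
Dec has 31 days: +30 → Jan 1, 1804 (119 left).
Jan has 31 days: +31 → Feb 1, 1804 (88 left).
Feb has 29 days: +29 → Mar 1, 1804 (59 left).
Mar has 31 days: +31 → Apr 1, 1804 (28 left).
+28 → Apr 29, 1804.

April 29, 1804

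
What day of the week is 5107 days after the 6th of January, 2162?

Jan 6, 2162 is a Wednesday.
5107 mod 7 = 4, so 5107 days after a Wednesday is Wednesday + 4 = Sunday.

Sunday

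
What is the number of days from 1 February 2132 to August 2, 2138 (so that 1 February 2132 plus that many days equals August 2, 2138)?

Feb 1, 2132 → Feb 1, 2133: 366 days (Feb 29, 2132 is in that span).
Feb 1, 2133 → Feb 1, 2134: 365 days.
Feb 1, 2134 → Feb 1, 2135: 365 days.
Feb 1, 2135 → Feb 1, 2136: 365 days.
Feb 1, 2136 → Feb 1, 2137: 366 days (Feb 29, 2136 is in that span).
Feb 1, 2137 → Feb 1, 2138: 365 days.
Feb 1, 2138 → Mar 1, 2138: 28 days (February has 28).
Mar 1, 2138 → Apr 1, 2138: 31 days (March has 31).
Apr 1, 2138 → May 1, 2138: 30 days (April has 30).
May 1, 2138 → Jun 1, 2138: 31 days (May has 31).
Jun 1, 2138 → Jul 1, 2138: 30 days (June has 30).
Jul 1, 2138 → Aug 1, 2138: 31 days (July has 31).
Aug 1, 2138 → Aug 2, 2138: 1 days.
Total: 2374 days.

2374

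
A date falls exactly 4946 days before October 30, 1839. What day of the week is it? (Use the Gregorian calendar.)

First find the weekday of Oct 30, 1839. Doomsday rule: the anchor day for the 1800s is Friday. For year 39: 39÷12 = 3 r 3, and 3÷4 = 0, so 3+3+0 = 6.
Friday + 6 ≡ Thursday — that's 1839's doomsday.
In October the doomsday date is Oct 10.
Oct 30 is 20 days after Oct 10; 20 mod 7 = 6, so Thursday + 6 = Wednesday.
4946 mod 7 = 4, so 4946 days before a Wednesday is Wednesday − 4 = Saturday.

Saturday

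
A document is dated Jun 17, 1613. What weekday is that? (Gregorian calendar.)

Doomsday rule: the anchor day for the 1600s is Tuesday. For year 13: 13÷12 = 1 r 1, and 1÷4 = 0, so 1+1+0 = 2.
Tuesday + 2 ≡ Thursday — that's 1613's doomsday.
In June the doomsday date is Jun 6.
Jun 17 is 11 days after Jun 6; 11 mod 7 = 4, so Thursday + 4 = Monday.

Monday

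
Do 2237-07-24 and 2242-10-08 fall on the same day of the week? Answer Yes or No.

No

From Jul 24, 2237 to Oct 8, 2242 is 1902 days.
1902 mod 7 = 5, so they are different weekdays.
(Jul 24, 2237 is a Monday; Oct 8, 2242 is a Saturday.)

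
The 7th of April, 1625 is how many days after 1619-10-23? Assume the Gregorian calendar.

1993

Oct 23, 1619 → Oct 23, 1620: 366 days (Feb 29, 1620 is in that span).
Oct 23, 1620 → Oct 23, 1621: 365 days.
Oct 23, 1621 → Oct 23, 1622: 365 days.
Oct 23, 1622 → Oct 23, 1623: 365 days.
Oct 23, 1623 → Oct 23, 1624: 366 days (Feb 29, 1624 is in that span).
Oct 23, 1624 → Nov 23, 1624: 31 days (October has 31).
Nov 23, 1624 → Dec 23, 1624: 30 days (November has 30).
Dec 23, 1624 → Jan 23, 1625: 31 days (December has 31).
Jan 23, 1625 → Feb 23, 1625: 31 days (January has 31).
Feb 23, 1625 → Mar 23, 1625: 28 days (February has 28).
Mar 23, 1625 → Apr 7, 1625: 15 days.
Total: 1993 days.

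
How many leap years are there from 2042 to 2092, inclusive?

13

Multiples of 4 in [2042,2092]: 13.
Of those, multiples of 100: 0 (not leap unless ÷400).
Multiples of 400: 0.
Leap years = 13 − 0 + 0 = 13.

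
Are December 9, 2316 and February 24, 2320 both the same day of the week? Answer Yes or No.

No

From Dec 9, 2316 to Feb 24, 2320 is 1172 days.
1172 mod 7 = 3, so they are different weekdays.
(Dec 9, 2316 is a Saturday; Feb 24, 2320 is a Tuesday.)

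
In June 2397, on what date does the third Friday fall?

June 20, 2397

June 1, 2397 is a Sunday.
The first Friday is therefore June 6 (5 days later).
The third Friday is 6 + 2×7 = June 20.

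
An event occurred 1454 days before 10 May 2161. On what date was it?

−365 (one year) → May 10, 2160 (1089 left).
−366 (one year; includes Feb 29, 2160) → May 10, 2159 (723 left).
−365 (one year) → May 10, 2158 (358 left).
−10 → Apr 30, 2158 (end of Apr, 30 days; 348 left).
−30 → Mar 31, 2158 (end of Mar, 31 days; 318 left).
−31 → Feb 28, 2158 (end of Feb, 28 days; 287 left).
−28 → Jan 31, 2158 (end of Jan, 31 days; 259 left).
−31 → Dec 31, 2157 (end of Dec, 31 days; 228 left).
−31 → Nov 30, 2157 (end of Nov, 30 days; 197 left).
−30 → Oct 31, 2157 (end of Oct, 31 days; 167 left).
−31 → Sep 30, 2157 (end of Sep, 30 days; 136 left).
−30 → Aug 31, 2157 (end of Aug, 31 days; 106 left).
−31 → Jul 31, 2157 (end of Jul, 31 days; 75 left).
−31 → Jun 30, 2157 (end of Jun, 30 days; 44 left).
−30 → May 31, 2157 (end of May, 31 days; 14 left).
−14 → May 17, 2157.

May 17, 2157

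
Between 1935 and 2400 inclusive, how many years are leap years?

114

Multiples of 4 in [1935,2400]: 117.
Of those, multiples of 100: 5 (not leap unless ÷400).
Multiples of 400: 2.
Leap years = 117 − 5 + 2 = 114.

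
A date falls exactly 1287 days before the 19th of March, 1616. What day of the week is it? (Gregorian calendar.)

First find the weekday of Mar 19, 1616. Doomsday rule: the anchor day for the 1600s is Tuesday. For year 16: 16÷12 = 1 r 4, and 4÷4 = 1, so 1+4+1 = 6.
Tuesday + 6 ≡ Monday — that's 1616's doomsday.
In March the doomsday date is Mar 14.
Mar 19 is 5 days after Mar 14; 5 mod 7 = 5, so Monday + 5 = Saturday.
1287 mod 7 = 6, so 1287 days before a Saturday is Saturday − 6 = Sunday.

Sunday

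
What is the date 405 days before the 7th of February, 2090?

December 29, 2088

−365 (one year) → Feb 7, 2089 (40 left).
−7 → Jan 31, 2089 (end of Jan, 31 days; 33 left).
−31 → Dec 31, 2088 (end of Dec, 31 days; 2 left).
−2 → Dec 29, 2088.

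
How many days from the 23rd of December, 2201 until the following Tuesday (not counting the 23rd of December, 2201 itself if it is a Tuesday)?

6

Dec 23, 2201 is a Wednesday.
From Wednesday to the next Tuesday is 6 days.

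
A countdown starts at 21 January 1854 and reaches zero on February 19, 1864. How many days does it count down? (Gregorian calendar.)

3681

Jan 21, 1854 → Jan 21, 1855: 365 days.
Jan 21, 1855 → Jan 21, 1856: 365 days.
Jan 21, 1856 → Jan 21, 1857: 366 days (Feb 29, 1856 is in that span).
Jan 21, 1857 → Jan 21, 1858: 365 days.
Jan 21, 1858 → Jan 21, 1859: 365 days.
Jan 21, 1859 → Jan 21, 1860: 365 days.
Jan 21, 1860 → Jan 21, 1861: 366 days (Feb 29, 1860 is in that span).
Jan 21, 1861 → Jan 21, 1862: 365 days.
Jan 21, 1862 → Jan 21, 1863: 365 days.
Jan 21, 1863 → Feb 21, 1863: 31 days (January has 31).
Feb 21, 1863 → Mar 21, 1863: 28 days (February has 28).
Mar 21, 1863 → Apr 21, 1863: 31 days (March has 31).
Apr 21, 1863 → May 21, 1863: 30 days (April has 30).
May 21, 1863 → Jun 21, 1863: 31 days (May has 31).
Jun 21, 1863 → Jul 21, 1863: 30 days (June has 30).
Jul 21, 1863 → Aug 21, 1863: 31 days (July has 31).
Aug 21, 1863 → Sep 21, 1863: 31 days (August has 31).
Sep 21, 1863 → Oct 21, 1863: 30 days (September has 30).
Oct 21, 1863 → Nov 21, 1863: 31 days (October has 31).
Nov 21, 1863 → Dec 21, 1863: 30 days (November has 30).
Dec 21, 1863 → Jan 21, 1864: 31 days (December has 31).
Jan 21, 1864 → Feb 19, 1864: 29 days.
Total: 3681 days.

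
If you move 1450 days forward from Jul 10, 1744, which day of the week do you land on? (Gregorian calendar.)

Saturday

Jul 10, 1744 is a Friday.
1450 mod 7 = 1, so 1450 days after a Friday is Friday + 1 = Saturday.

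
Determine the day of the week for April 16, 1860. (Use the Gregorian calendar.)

Monday

Doomsday rule: the anchor day for the 1800s is Friday. For year 60: 60÷12 = 5 r 0, and 0÷4 = 0, so 5+0+0 = 5.
Friday + 5 ≡ Wednesday — that's 1860's doomsday.
In April the doomsday date is Apr 4.
Apr 16 is 12 days after Apr 4; 12 mod 7 = 5, so Wednesday + 5 = Monday.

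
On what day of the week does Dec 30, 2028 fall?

Saturday

Doomsday rule: the anchor day for the 2000s is Tuesday. For year 28: 28÷12 = 2 r 4, and 4÷4 = 1, so 2+4+1 = 7.
Tuesday + 7 ≡ Tuesday — that's 2028's doomsday.
In December the doomsday date is Dec 12.
Dec 30 is 18 days after Dec 12; 18 mod 7 = 4, so Tuesday + 4 = Saturday.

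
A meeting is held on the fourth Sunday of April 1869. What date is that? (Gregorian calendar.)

April 25, 1869

April 1, 1869 is a Thursday.
The first Sunday is therefore April 4 (3 days later).
The fourth Sunday is 4 + 3×7 = April 25.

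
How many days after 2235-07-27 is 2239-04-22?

Jul 27, 2235 → Jul 27, 2236: 366 days (Feb 29, 2236 is in that span).
Jul 27, 2236 → Jul 27, 2237: 365 days.
Jul 27, 2237 → Jul 27, 2238: 365 days.
Jul 27, 2238 → Aug 27, 2238: 31 days (July has 31).
Aug 27, 2238 → Sep 27, 2238: 31 days (August has 31).
Sep 27, 2238 → Oct 27, 2238: 30 days (September has 30).
Oct 27, 2238 → Nov 27, 2238: 31 days (October has 31).
Nov 27, 2238 → Dec 27, 2238: 30 days (November has 30).
Dec 27, 2238 → Jan 27, 2239: 31 days (December has 31).
Jan 27, 2239 → Feb 27, 2239: 31 days (January has 31).
Feb 27, 2239 → Mar 27, 2239: 28 days (February has 28).
Mar 27, 2239 → Apr 22, 2239: 26 days.
Total: 1365 days.

1365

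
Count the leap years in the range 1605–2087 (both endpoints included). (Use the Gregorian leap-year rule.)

117

Multiples of 4 in [1605,2087]: 120.
Of those, multiples of 100: 4 (not leap unless ÷400).
Multiples of 400: 1.
Leap years = 120 − 4 + 1 = 117.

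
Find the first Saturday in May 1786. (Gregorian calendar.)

May 1, 1786 is a Monday.
The first Saturday is therefore May 6 (5 days later).

May 6, 1786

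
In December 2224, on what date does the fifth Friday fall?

December 31, 2224

December 1, 2224 is a Wednesday.
The first Friday is therefore December 3 (2 days later).
The fifth Friday is 3 + 4×7 = December 31.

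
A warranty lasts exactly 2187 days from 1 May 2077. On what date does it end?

+365 (one year) → May 1, 2078 (1822 left).
+365 (one year) → May 1, 2079 (1457 left).
+366 (one year; includes Feb 29, 2080) → May 1, 2080 (1091 left).
+365 (one year) → May 1, 2081 (726 left).
+365 (one year) → May 1, 2082 (361 left).
May has 31 days: +31 → Jun 1, 2082 (330 left).
Jun has 30 days: +30 → Jul 1, 2082 (300 left).
Jul has 31 days: +31 → Aug 1, 2082 (269 left).
Aug has 31 days: +31 → Sep 1, 2082 (238 left).
Sep has 30 days: +30 → Oct 1, 2082 (208 left).
Oct has 31 days: +31 → Nov 1, 2082 (177 left).
Nov has 30 days: +30 → Dec 1, 2082 (147 left).
Dec has 31 days: +31 → Jan 1, 2083 (116 left).
Jan has 31 days: +31 → Feb 1, 2083 (85 left).
Feb has 28 days: +28 → Mar 1, 2083 (57 left).
Mar has 31 days: +31 → Apr 1, 2083 (26 left).
+26 → Apr 27, 2083.

April 27, 2083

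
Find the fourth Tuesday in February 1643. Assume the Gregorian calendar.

February 1, 1643 is a Sunday.
The first Tuesday is therefore February 3 (2 days later).
The fourth Tuesday is 3 + 3×7 = February 24.

February 24, 1643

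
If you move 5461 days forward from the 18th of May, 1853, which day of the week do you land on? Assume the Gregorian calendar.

Thursday

First find the weekday of May 18, 1853. Doomsday rule: the anchor day for the 1800s is Friday. For year 53: 53÷12 = 4 r 5, and 5÷4 = 1, so 4+5+1 = 10.
Friday + 10 ≡ Monday — that's 1853's doomsday.
In May the doomsday date is May 9.
May 18 is 9 days after May 9; 9 mod 7 = 2, so Monday + 2 = Wednesday.
5461 mod 7 = 1, so 5461 days after a Wednesday is Wednesday + 1 = Thursday.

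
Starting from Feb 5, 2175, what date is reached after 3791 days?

+365 (one year) → Feb 5, 2176 (3426 left).
+366 (one year; includes Feb 29, 2176) → Feb 5, 2177 (3060 left).
+365 (one year) → Feb 5, 2178 (2695 left).
+365 (one year) → Feb 5, 2179 (2330 left).
+365 (one year) → Feb 5, 2180 (1965 left).
+366 (one year; includes Feb 29, 2180) → Feb 5, 2181 (1599 left).
+365 (one year) → Feb 5, 2182 (1234 left).
+365 (one year) → Feb 5, 2183 (869 left).
+365 (one year) → Feb 5, 2184 (504 left).
+366 (one year; includes Feb 29, 2184) → Feb 5, 2185 (138 left).
Feb has 28 days: +24 → Mar 1, 2185 (114 left).
Mar has 31 days: +31 → Apr 1, 2185 (83 left).
Apr has 30 days: +30 → May 1, 2185 (53 left).
May has 31 days: +31 → Jun 1, 2185 (22 left).
+22 → Jun 23, 2185.

June 23, 2185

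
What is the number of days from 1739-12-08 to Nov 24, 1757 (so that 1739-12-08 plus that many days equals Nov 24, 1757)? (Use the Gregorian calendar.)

6561

Dec 8, 1739 → Dec 8, 1740: 366 days (Feb 29, 1740 is in that span).
Dec 8, 1740 → Dec 8, 1741: 365 days.
Dec 8, 1741 → Dec 8, 1742: 365 days.
Dec 8, 1742 → Dec 8, 1743: 365 days.
Dec 8, 1743 → Dec 8, 1744: 366 days (Feb 29, 1744 is in that span).
Dec 8, 1744 → Dec 8, 1745: 365 days.
Dec 8, 1745 → Dec 8, 1746: 365 days.
Dec 8, 1746 → Dec 8, 1747: 365 days.
Dec 8, 1747 → Dec 8, 1748: 366 days (Feb 29, 1748 is in that span).
Dec 8, 1748 → Dec 8, 1749: 365 days.
Dec 8, 1749 → Dec 8, 1750: 365 days.
Dec 8, 1750 → Dec 8, 1751: 365 days.
Dec 8, 1751 → Dec 8, 1752: 366 days (Feb 29, 1752 is in that span).
Dec 8, 1752 → Dec 8, 1753: 365 days.
Dec 8, 1753 → Dec 8, 1754: 365 days.
Dec 8, 1754 → Dec 8, 1755: 365 days.
Dec 8, 1755 → Dec 8, 1756: 366 days (Feb 29, 1756 is in that span).
Dec 8, 1756 → Jan 8, 1757: 31 days (December has 31).
Jan 8, 1757 → Feb 8, 1757: 31 days (January has 31).
Feb 8, 1757 → Mar 8, 1757: 28 days (February has 28).
Mar 8, 1757 → Apr 8, 1757: 31 days (March has 31).
Apr 8, 1757 → May 8, 1757: 30 days (April has 30).
May 8, 1757 → Jun 8, 1757: 31 days (May has 31).
Jun 8, 1757 → Jul 8, 1757: 30 days (June has 30).
Jul 8, 1757 → Aug 8, 1757: 31 days (July has 31).
Aug 8, 1757 → Sep 8, 1757: 31 days (August has 31).
Sep 8, 1757 → Oct 8, 1757: 30 days (September has 30).
Oct 8, 1757 → Nov 8, 1757: 31 days (October has 31).
Nov 8, 1757 → Nov 24, 1757: 16 days.
Total: 6561 days.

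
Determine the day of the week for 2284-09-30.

Tuesday

Doomsday rule: the anchor day for the 2200s is Friday. For year 84: 84÷12 = 7 r 0, and 0÷4 = 0, so 7+0+0 = 7.
Friday + 7 ≡ Friday — that's 2284's doomsday.
In September the doomsday date is Sep 5.
Sep 30 is 25 days after Sep 5; 25 mod 7 = 4, so Friday + 4 = Tuesday.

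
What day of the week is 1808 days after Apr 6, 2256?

Tuesday

First find the weekday of Apr 6, 2256. Doomsday rule: the anchor day for the 2200s is Friday. For year 56: 56÷12 = 4 r 8, and 8÷4 = 2, so 4+8+2 = 14.
Friday + 14 ≡ Friday — that's 2256's doomsday.
In April the doomsday date is Apr 4.
Apr 6 is 2 days after Apr 4; 2 mod 7 = 2, so Friday + 2 = Sunday.
1808 mod 7 = 2, so 1808 days after a Sunday is Sunday + 2 = Tuesday.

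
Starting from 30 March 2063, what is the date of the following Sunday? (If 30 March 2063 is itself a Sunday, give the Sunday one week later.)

April 1, 2063

Mar 30, 2063 is a Friday.
From Friday to the next Sunday is 2 days.
Mar 30, 2063 + 2 = Apr 1, 2063.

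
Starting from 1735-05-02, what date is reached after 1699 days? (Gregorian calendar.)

December 26, 1739

+366 (one year; includes Feb 29, 1736) → May 2, 1736 (1333 left).
+365 (one year) → May 2, 1737 (968 left).
+365 (one year) → May 2, 1738 (603 left).
+365 (one year) → May 2, 1739 (238 left).
May has 31 days: +30 → Jun 1, 1739 (208 left).
Jun has 30 days: +30 → Jul 1, 1739 (178 left).
Jul has 31 days: +31 → Aug 1, 1739 (147 left).
Aug has 31 days: +31 → Sep 1, 1739 (116 left).
Sep has 30 days: +30 → Oct 1, 1739 (86 left).
Oct has 31 days: +31 → Nov 1, 1739 (55 left).
Nov has 30 days: +30 → Dec 1, 1739 (25 left).
+25 → Dec 26, 1739.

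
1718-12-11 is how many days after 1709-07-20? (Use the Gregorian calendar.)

3431

Jul 20, 1709 → Jul 20, 1710: 365 days.
Jul 20, 1710 → Jul 20, 1711: 365 days.
Jul 20, 1711 → Jul 20, 1712: 366 days (Feb 29, 1712 is in that span).
Jul 20, 1712 → Jul 20, 1713: 365 days.
Jul 20, 1713 → Jul 20, 1714: 365 days.
Jul 20, 1714 → Jul 20, 1715: 365 days.
Jul 20, 1715 → Jul 20, 1716: 366 days (Feb 29, 1716 is in that span).
Jul 20, 1716 → Jul 20, 1717: 365 days.
Jul 20, 1717 → Jul 20, 1718: 365 days.
Jul 20, 1718 → Aug 20, 1718: 31 days (July has 31).
Aug 20, 1718 → Sep 20, 1718: 31 days (August has 31).
Sep 20, 1718 → Oct 20, 1718: 30 days (September has 30).
Oct 20, 1718 → Nov 20, 1718: 31 days (October has 31).
Nov 20, 1718 → Dec 11, 1718: 21 days.
Total: 3431 days.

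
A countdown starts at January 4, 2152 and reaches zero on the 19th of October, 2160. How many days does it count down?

3211

Jan 4, 2152 → Jan 4, 2153: 366 days (Feb 29, 2152 is in that span).
Jan 4, 2153 → Jan 4, 2154: 365 days.
Jan 4, 2154 → Jan 4, 2155: 365 days.
Jan 4, 2155 → Jan 4, 2156: 365 days.
Jan 4, 2156 → Jan 4, 2157: 366 days (Feb 29, 2156 is in that span).
Jan 4, 2157 → Jan 4, 2158: 365 days.
Jan 4, 2158 → Jan 4, 2159: 365 days.
Jan 4, 2159 → Jan 4, 2160: 365 days.
Jan 4, 2160 → Feb 4, 2160: 31 days (January has 31).
Feb 4, 2160 → Mar 4, 2160: 29 days (February has 29).
Mar 4, 2160 → Apr 4, 2160: 31 days (March has 31).
Apr 4, 2160 → May 4, 2160: 30 days (April has 30).
May 4, 2160 → Jun 4, 2160: 31 days (May has 31).
Jun 4, 2160 → Jul 4, 2160: 30 days (June has 30).
Jul 4, 2160 → Aug 4, 2160: 31 days (July has 31).
Aug 4, 2160 → Sep 4, 2160: 31 days (August has 31).
Sep 4, 2160 → Oct 4, 2160: 30 days (September has 30).
Oct 4, 2160 → Oct 19, 2160: 15 days.
Total: 3211 days.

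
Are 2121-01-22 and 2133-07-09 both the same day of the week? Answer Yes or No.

From Jan 22, 2121 to Jul 9, 2133 is 4551 days.
4551 mod 7 = 1, so they are different weekdays.
(Jan 22, 2121 is a Wednesday; Jul 9, 2133 is a Thursday.)

No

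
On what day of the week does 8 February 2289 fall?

Doomsday rule: the anchor day for the 2200s is Friday. For year 89: 89÷12 = 7 r 5, and 5÷4 = 1, so 7+5+1 = 13.
Friday + 13 ≡ Thursday — that's 2289's doomsday.
In February the doomsday date is Feb 28 (2289 is not a leap year).
Feb 8 is 20 days before Feb 28; 20 mod 7 = 6, so Thursday − 6 = Friday.

Friday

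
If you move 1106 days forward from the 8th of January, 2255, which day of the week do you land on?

First find the weekday of Jan 8, 2255. Doomsday rule: the anchor day for the 2200s is Friday. For year 55: 55÷12 = 4 r 7, and 7÷4 = 1, so 4+7+1 = 12.
Friday + 12 ≡ Wednesday — that's 2255's doomsday.
In January the doomsday date is Jan 3 (2255 is not a leap year).
Jan 8 is 5 days after Jan 3; 5 mod 7 = 5, so Wednesday + 5 = Monday.
1106 mod 7 = 0, so 1106 days after a Monday is Monday + 0 = Monday.

Monday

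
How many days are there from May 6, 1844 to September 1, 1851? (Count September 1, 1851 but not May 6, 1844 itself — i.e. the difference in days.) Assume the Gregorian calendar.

2674

May 6, 1844 → May 6, 1845: 365 days.
May 6, 1845 → May 6, 1846: 365 days.
May 6, 1846 → May 6, 1847: 365 days.
May 6, 1847 → May 6, 1848: 366 days (Feb 29, 1848 is in that span).
May 6, 1848 → May 6, 1849: 365 days.
May 6, 1849 → May 6, 1850: 365 days.
May 6, 1850 → May 6, 1851: 365 days.
May 6, 1851 → Jun 6, 1851: 31 days (May has 31).
Jun 6, 1851 → Jul 6, 1851: 30 days (June has 30).
Jul 6, 1851 → Aug 6, 1851: 31 days (July has 31).
Aug 6, 1851 → Sep 1, 1851: 26 days.
Total: 2674 days.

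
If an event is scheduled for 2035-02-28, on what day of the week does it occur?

Wednesday

January 1, 2035 is a Monday.
Jan 1, 2035 → Feb 1, 2035: 31 days (January has 31).
Feb 1, 2035 → Feb 28, 2035: 27 days.
Total: 58 days.
58 mod 7 = 2, so Monday + 2 = Wednesday.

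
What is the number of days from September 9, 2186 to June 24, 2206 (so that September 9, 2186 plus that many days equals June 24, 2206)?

Sep 9, 2186 → Sep 9, 2187: 365 days.
Sep 9, 2187 → Sep 9, 2188: 366 days (Feb 29, 2188 is in that span).
Sep 9, 2188 → Sep 9, 2189: 365 days.
Sep 9, 2189 → Sep 9, 2190: 365 days.
Sep 9, 2190 → Sep 9, 2191: 365 days.
Sep 9, 2191 → Sep 9, 2192: 366 days (Feb 29, 2192 is in that span).
Sep 9, 2192 → Sep 9, 2193: 365 days.
Sep 9, 2193 → Sep 9, 2194: 365 days.
Sep 9, 2194 → Sep 9, 2195: 365 days.
Sep 9, 2195 → Sep 9, 2196: 366 days (Feb 29, 2196 is in that span).
Sep 9, 2196 → Sep 9, 2197: 365 days.
Sep 9, 2197 → Sep 9, 2198: 365 days.
Sep 9, 2198 → Sep 9, 2199: 365 days.
Sep 9, 2199 → Sep 9, 2200: 365 days.
Sep 9, 2200 → Sep 9, 2201: 365 days.
Sep 9, 2201 → Sep 9, 2202: 365 days.
Sep 9, 2202 → Sep 9, 2203: 365 days.
Sep 9, 2203 → Sep 9, 2204: 366 days (Feb 29, 2204 is in that span).
Sep 9, 2204 → Sep 9, 2205: 365 days.
Sep 9, 2205 → Oct 9, 2205: 30 days (September has 30).
Oct 9, 2205 → Nov 9, 2205: 31 days (October has 31).
Nov 9, 2205 → Dec 9, 2205: 30 days (November has 30).
Dec 9, 2205 → Jan 9, 2206: 31 days (December has 31).
Jan 9, 2206 → Feb 9, 2206: 31 days (January has 31).
Feb 9, 2206 → Mar 9, 2206: 28 days (February has 28).
Mar 9, 2206 → Apr 9, 2206: 31 days (March has 31).
Apr 9, 2206 → May 9, 2206: 30 days (April has 30).
May 9, 2206 → Jun 9, 2206: 31 days (May has 31).
Jun 9, 2206 → Jun 24, 2206: 15 days.
Total: 7227 days.

7227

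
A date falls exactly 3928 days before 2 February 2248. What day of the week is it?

Feb 2, 2248 is a Wednesday.
3928 mod 7 = 1, so 3928 days before a Wednesday is Wednesday − 1 = Tuesday.

Tuesday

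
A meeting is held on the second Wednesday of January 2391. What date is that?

January 1, 2391 is a Tuesday.
The first Wednesday is therefore January 2 (1 days later).
The second Wednesday is 2 + 1×7 = January 9.

January 9, 2391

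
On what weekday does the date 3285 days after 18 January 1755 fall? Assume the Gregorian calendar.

Monday

First find the weekday of Jan 18, 1755. Doomsday rule: the anchor day for the 1700s is Sunday. For year 55: 55÷12 = 4 r 7, and 7÷4 = 1, so 4+7+1 = 12.
Sunday + 12 ≡ Friday — that's 1755's doomsday.
In January the doomsday date is Jan 3 (1755 is not a leap year).
Jan 18 is 15 days after Jan 3; 15 mod 7 = 1, so Friday + 1 = Saturday.
3285 mod 7 = 2, so 3285 days after a Saturday is Saturday + 2 = Monday.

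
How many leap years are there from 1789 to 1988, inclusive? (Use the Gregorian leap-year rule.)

48

Multiples of 4 in [1789,1988]: 50.
Of those, multiples of 100: 2 (not leap unless ÷400).
Multiples of 400: 0.
Leap years = 50 − 2 + 0 = 48.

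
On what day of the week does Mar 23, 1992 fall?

Doomsday rule: the anchor day for the 1900s is Wednesday. For year 92: 92÷12 = 7 r 8, and 8÷4 = 2, so 7+8+2 = 17.
Wednesday + 17 ≡ Saturday — that's 1992's doomsday.
In March the doomsday date is Mar 14.
Mar 23 is 9 days after Mar 14; 9 mod 7 = 2, so Saturday + 2 = Monday.

Monday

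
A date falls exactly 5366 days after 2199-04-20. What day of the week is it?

Apr 20, 2199 is a Saturday.
5366 mod 7 = 4, so 5366 days after a Saturday is Saturday + 4 = Wednesday.

Wednesday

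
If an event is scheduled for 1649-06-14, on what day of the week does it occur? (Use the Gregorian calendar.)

Doomsday rule: the anchor day for the 1600s is Tuesday. For year 49: 49÷12 = 4 r 1, and 1÷4 = 0, so 4+1+0 = 5.
Tuesday + 5 ≡ Sunday — that's 1649's doomsday.
In June the doomsday date is Jun 6.
Jun 14 is 8 days after Jun 6; 8 mod 7 = 1, so Sunday + 1 = Monday.

Monday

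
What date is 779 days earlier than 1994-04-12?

−365 (one year) → Apr 12, 1993 (414 left).
−365 (one year) → Apr 12, 1992 (49 left).
−12 → Mar 31, 1992 (end of Mar, 31 days; 37 left).
−31 → Feb 29, 1992 (end of Feb, 29 days; 6 left).
−6 → Feb 23, 1992.

February 23, 1992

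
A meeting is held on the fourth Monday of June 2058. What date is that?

June 1, 2058 is a Saturday.
The first Monday is therefore June 3 (2 days later).
The fourth Monday is 3 + 3×7 = June 24.

June 24, 2058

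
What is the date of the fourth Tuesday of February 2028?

February 1, 2028 is a Tuesday.
The first Tuesday is therefore February 1 (same day).
The fourth Tuesday is 1 + 3×7 = February 22.

February 22, 2028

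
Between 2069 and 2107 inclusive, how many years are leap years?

Multiples of 4 in [2069,2107]: 9.
Of those, multiples of 100: 1 (not leap unless ÷400).
Multiples of 400: 0.
Leap years = 9 − 1 + 0 = 8.

8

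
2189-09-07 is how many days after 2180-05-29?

May 29, 2180 → May 29, 2181: 365 days.
May 29, 2181 → May 29, 2182: 365 days.
May 29, 2182 → May 29, 2183: 365 days.
May 29, 2183 → May 29, 2184: 366 days (Feb 29, 2184 is in that span).
May 29, 2184 → May 29, 2185: 365 days.
May 29, 2185 → May 29, 2186: 365 days.
May 29, 2186 → May 29, 2187: 365 days.
May 29, 2187 → May 29, 2188: 366 days (Feb 29, 2188 is in that span).
May 29, 2188 → May 29, 2189: 365 days.
May 29, 2189 → Jun 29, 2189: 31 days (May has 31).
Jun 29, 2189 → Jul 29, 2189: 30 days (June has 30).
Jul 29, 2189 → Aug 29, 2189: 31 days (July has 31).
Aug 29, 2189 → Sep 7, 2189: 9 days.
Total: 3388 days.

3388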